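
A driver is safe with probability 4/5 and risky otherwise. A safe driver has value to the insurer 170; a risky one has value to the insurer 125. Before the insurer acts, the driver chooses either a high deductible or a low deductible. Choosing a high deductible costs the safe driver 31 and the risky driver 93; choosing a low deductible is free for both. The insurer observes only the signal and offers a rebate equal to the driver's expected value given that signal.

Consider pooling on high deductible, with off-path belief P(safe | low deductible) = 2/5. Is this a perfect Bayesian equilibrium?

At the pooled signal (high deductible) the insurer holds the prior 4/5 and pays 4/5·170 + 1/5·125 = 161. Off-path (low deductible) belief 2/5 gives 2/5·170 + 3/5·125 = 143.
Safe: high deductible gives 161 − 31 = 130; low deductible gives 143 − 0 = 143. Deviates. ✗
Risky: high deductible gives 161 − 93 = 68; low deductible gives 143 − 0 = 143. Deviates. ✗

No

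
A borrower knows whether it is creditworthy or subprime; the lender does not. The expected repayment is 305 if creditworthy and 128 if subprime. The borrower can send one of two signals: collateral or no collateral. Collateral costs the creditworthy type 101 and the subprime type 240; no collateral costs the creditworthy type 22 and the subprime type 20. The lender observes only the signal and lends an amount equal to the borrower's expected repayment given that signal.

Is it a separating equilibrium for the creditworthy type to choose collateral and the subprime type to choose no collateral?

Yes

Under separation the lender infers type exactly: collateral → creditworthy (pays 305), no collateral → subprime (pays 128).
Creditworthy: collateral gives 305 − 101 = 204; no collateral gives 128 − 22 = 106. No deviation. ✓
Subprime: no collateral gives 128 − 20 = 108; collateral gives 305 − 240 = 65. No deviation. ✓
Both incentive constraints hold.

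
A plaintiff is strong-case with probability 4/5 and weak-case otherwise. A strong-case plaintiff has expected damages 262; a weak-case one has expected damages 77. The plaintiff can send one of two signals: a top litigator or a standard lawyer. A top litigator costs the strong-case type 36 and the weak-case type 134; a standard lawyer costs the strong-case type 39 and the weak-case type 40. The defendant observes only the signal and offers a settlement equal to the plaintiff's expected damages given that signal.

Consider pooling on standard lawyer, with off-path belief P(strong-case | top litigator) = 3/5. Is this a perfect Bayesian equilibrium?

Yes

On the equilibrium path (standard lawyer) the defendant holds the prior 4/5 and pays 4/5·262 + 1/5·77 = 225. Off-path (top litigator) belief 3/5 gives 3/5·262 + 2/5·77 = 188.
Strong-case: standard lawyer gives 225 − 39 = 186; top litigator gives 188 − 36 = 152. Stays. ✓
Weak-case: standard lawyer gives 225 − 40 = 185; top litigator gives 188 − 134 = 54. Stays. ✓
Beliefs are Bayes-consistent on-path and both types best-respond.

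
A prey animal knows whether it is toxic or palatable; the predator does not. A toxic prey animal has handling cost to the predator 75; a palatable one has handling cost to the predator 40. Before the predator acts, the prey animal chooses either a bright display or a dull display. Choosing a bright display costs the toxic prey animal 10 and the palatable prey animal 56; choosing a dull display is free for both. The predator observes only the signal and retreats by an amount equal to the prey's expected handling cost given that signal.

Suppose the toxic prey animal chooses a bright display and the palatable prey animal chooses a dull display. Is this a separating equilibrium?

Yes

If types separate, bright display earns payment 75 and dull display earns 40.
Toxic: bright display gives 75 − 10 = 65; dull display gives 40 − 0 = 40. No deviation. ✓
Palatable: dull display gives 40 − 0 = 40; bright display gives 75 − 56 = 19. No deviation. ✓
Both incentive constraints hold.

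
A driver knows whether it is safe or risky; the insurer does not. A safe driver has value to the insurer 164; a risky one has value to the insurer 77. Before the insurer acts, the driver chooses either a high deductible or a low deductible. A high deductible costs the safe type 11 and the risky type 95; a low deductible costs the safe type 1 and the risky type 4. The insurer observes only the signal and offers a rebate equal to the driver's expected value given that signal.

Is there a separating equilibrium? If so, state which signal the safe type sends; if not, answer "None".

Try safe → high deductible, risky → low deductible:
  Under separation the insurer infers type exactly: high deductible → safe (pays 164), low deductible → risky (pays 77).
  Safe: high deductible gives 164 − 11 = 153; low deductible gives 77 − 1 = 76. No deviation. ✓
  Risky: low deductible gives 77 − 4 = 73; high deductible gives 164 − 95 = 69. No deviation. ✓
Both hold — the safe type sends high deductible.

high deductible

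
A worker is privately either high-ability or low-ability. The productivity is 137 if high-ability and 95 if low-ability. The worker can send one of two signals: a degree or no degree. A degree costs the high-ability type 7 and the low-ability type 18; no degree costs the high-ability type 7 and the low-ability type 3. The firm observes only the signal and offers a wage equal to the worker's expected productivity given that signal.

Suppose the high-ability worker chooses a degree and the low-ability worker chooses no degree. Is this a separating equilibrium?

No

If types separate, degree earns payment 137 and no degree earns 95.
High-ability: degree gives 137 − 7 = 130; no degree gives 95 − 7 = 88. No deviation. ✓
Low-ability: no degree gives 95 − 3 = 92; degree gives 137 − 18 = 119. Would deviate. ✗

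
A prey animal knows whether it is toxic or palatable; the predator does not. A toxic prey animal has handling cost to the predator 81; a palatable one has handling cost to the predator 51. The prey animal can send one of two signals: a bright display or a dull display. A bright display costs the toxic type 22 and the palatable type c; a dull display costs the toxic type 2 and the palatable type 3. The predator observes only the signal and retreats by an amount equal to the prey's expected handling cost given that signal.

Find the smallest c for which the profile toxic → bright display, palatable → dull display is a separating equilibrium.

Under separation: bright display → toxic (pays 81); dull display → palatable (pays 51).
Toxic: 81 − 22 = 59 ≥ 51 − 2 = 49. Holds regardless of c. ✓
Palatable: 51 − 3 ≥ 81 − c, so c ≥ 81 − 48 = 33.

33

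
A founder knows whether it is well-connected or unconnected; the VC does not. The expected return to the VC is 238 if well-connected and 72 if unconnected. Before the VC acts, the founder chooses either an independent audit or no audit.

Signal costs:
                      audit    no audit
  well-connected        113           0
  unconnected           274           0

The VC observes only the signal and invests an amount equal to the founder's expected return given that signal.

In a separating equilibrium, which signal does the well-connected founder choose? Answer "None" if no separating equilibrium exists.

Try well-connected → audit, unconnected → no audit:
  If types separate, audit earns payment 238 and no audit earns 72.
  Well-connected: audit gives 238 − 113 = 125; no audit gives 72 − 0 = 72. No deviation. ✓
  Unconnected: no audit gives 72 − 0 = 72; audit gives 238 − 274 = -36. No deviation. ✓
Both hold — the well-connected type sends audit.

audit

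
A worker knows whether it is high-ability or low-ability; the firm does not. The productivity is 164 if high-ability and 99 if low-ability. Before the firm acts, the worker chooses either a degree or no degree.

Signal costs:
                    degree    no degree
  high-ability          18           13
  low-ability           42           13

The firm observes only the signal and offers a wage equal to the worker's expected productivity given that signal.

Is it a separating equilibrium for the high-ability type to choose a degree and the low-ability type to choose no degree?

No

If types separate, degree earns payment 164 and no degree earns 99.
High-ability: degree gives 164 − 18 = 146; no degree gives 99 − 13 = 86. No deviation. ✓
Low-ability: no degree gives 99 − 13 = 86; degree gives 164 − 42 = 122. Would deviate. ✗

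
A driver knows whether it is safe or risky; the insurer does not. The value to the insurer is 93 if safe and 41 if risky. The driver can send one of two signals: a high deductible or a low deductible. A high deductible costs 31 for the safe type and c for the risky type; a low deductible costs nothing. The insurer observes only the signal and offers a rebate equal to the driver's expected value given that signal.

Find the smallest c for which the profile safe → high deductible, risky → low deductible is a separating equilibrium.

52

Under separation: high deductible → safe (pays 93); low deductible → risky (pays 41).
Safe: 93 − 31 = 62 ≥ 41 − 0 = 41. Holds regardless of c. ✓
Risky: 41 − 0 ≥ 93 − c, so c ≥ 93 − 41 = 52.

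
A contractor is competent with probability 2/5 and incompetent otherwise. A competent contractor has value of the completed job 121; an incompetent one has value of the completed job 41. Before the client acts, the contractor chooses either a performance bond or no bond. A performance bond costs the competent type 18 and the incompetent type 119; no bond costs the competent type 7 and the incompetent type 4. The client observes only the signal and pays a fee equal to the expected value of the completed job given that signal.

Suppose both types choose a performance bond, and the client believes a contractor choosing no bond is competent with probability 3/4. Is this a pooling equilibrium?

No

At the pooled signal (bond) the client holds the prior 2/5 and pays 2/5·121 + 3/5·41 = 73. Off-path (no bond) belief 3/4 gives 3/4·121 + 1/4·41 = 101.
Competent: bond gives 73 − 18 = 55; no bond gives 101 − 7 = 94. Deviates. ✗
Incompetent: bond gives 73 − 119 = -46; no bond gives 101 − 4 = 97. Deviates. ✗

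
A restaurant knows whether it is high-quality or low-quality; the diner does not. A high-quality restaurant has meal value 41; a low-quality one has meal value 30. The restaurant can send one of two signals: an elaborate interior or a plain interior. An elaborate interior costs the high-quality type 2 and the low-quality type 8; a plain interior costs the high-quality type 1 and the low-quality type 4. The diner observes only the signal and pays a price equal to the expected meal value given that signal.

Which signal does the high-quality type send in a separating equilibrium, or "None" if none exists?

None

Try high-quality → elaborate interior, low-quality → plain interior:
  If types separate, elaborate interior earns payment 41 and plain interior earns 30.
  High-quality: elaborate interior gives 41 − 2 = 39; plain interior gives 30 − 1 = 29. No deviation. ✓
  Low-quality: plain interior gives 30 − 4 = 26; elaborate interior gives 41 − 8 = 33. Would deviate. ✗
Try high-quality → plain interior, low-quality → elaborate interior:
  If types separate, plain interior earns payment 41 and elaborate interior earns 30.
  High-quality: plain interior gives 41 − 1 = 40; elaborate interior gives 30 − 2 = 28. No deviation. ✓
  Low-quality: elaborate interior gives 30 − 8 = 22; plain interior gives 41 − 4 = 37. Would deviate. ✗
Neither assignment is incentive-compatible.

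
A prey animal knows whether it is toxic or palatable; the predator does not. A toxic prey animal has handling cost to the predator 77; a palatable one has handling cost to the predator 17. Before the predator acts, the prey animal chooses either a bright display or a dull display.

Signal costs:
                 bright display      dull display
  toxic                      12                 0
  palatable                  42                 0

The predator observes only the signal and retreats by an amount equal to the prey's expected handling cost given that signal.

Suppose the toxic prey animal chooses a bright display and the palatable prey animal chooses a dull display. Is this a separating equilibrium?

If types separate, bright display earns payment 77 and dull display earns 17.
Toxic: bright display gives 77 − 12 = 65; dull display gives 17 − 0 = 17. No deviation. ✓
Palatable: dull display gives 17 − 0 = 17; bright display gives 77 − 42 = 35. Would deviate. ✗

No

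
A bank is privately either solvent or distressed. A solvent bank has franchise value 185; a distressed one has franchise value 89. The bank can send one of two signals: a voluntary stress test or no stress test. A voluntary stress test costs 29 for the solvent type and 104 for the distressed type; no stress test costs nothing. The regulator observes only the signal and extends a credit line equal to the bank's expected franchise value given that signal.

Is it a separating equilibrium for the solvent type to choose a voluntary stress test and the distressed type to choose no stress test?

If types separate, stress test earns payment 185 and no stress test earns 89.
Solvent: stress test gives 185 − 29 = 156; no stress test gives 89 − 0 = 89. No deviation. ✓
Distressed: no stress test gives 89 − 0 = 89; stress test gives 185 − 104 = 81. No deviation. ✓
Both incentive constraints hold.

Yes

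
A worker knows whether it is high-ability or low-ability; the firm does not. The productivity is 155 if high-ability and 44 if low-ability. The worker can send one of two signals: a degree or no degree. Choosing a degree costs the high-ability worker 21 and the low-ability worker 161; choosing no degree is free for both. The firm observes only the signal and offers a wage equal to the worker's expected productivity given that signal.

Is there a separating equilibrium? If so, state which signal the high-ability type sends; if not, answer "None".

degree

Try high-ability → degree, low-ability → no degree:
  If types separate, degree earns payment 155 and no degree earns 44.
  High-ability: degree gives 155 − 21 = 134; no degree gives 44 − 0 = 44. No deviation. ✓
  Low-ability: no degree gives 44 − 0 = 44; degree gives 155 − 161 = -6. No deviation. ✓
Both hold — the high-ability type sends degree.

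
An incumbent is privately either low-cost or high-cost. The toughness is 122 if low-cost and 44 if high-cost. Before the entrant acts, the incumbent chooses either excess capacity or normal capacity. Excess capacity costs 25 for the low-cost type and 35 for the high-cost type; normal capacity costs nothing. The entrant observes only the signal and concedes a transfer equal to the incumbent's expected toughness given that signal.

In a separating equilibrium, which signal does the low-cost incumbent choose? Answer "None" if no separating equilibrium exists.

None

Try low-cost → excess capacity, high-cost → normal capacity:
  Under separation the entrant infers type exactly: excess capacity → low-cost (pays 122), normal capacity → high-cost (pays 44).
  Low-cost: excess capacity gives 122 − 25 = 97; normal capacity gives 44 − 0 = 44. No deviation. ✓
  High-cost: normal capacity gives 44 − 0 = 44; excess capacity gives 122 − 35 = 87. Would deviate. ✗
Try low-cost → normal capacity, high-cost → excess capacity:
  Under separation the entrant infers type exactly: normal capacity → low-cost (pays 122), excess capacity → high-cost (pays 44).
  Low-cost: normal capacity gives 122 − 0 = 122; excess capacity gives 44 − 25 = 19. No deviation. ✓
  High-cost: excess capacity gives 44 − 35 = 9; normal capacity gives 122 − 0 = 122. Would deviate. ✗
Neither assignment is incentive-compatible.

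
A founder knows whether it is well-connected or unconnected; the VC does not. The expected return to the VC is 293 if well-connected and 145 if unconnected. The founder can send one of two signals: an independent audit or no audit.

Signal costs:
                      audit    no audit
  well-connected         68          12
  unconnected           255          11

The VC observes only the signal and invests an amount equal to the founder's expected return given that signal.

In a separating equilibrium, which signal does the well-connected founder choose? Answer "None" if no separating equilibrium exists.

audit

Try well-connected → audit, unconnected → no audit:
  Under separation the VC infers type exactly: audit → well-connected (pays 293), no audit → unconnected (pays 145).
  Well-connected: audit gives 293 − 68 = 225; no audit gives 145 − 12 = 133. No deviation. ✓
  Unconnected: no audit gives 145 − 11 = 134; audit gives 293 − 255 = 38. No deviation. ✓
Both hold — the well-connected type sends audit.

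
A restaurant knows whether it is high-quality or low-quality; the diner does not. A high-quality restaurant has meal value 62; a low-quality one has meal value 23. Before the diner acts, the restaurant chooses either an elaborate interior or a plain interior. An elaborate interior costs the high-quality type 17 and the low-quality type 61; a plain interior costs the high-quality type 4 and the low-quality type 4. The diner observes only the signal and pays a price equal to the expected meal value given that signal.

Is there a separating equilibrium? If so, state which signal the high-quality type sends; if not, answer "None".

elaborate interior

Try high-quality → elaborate interior, low-quality → plain interior:
  If types separate, elaborate interior earns payment 62 and plain interior earns 23.
  High-quality: elaborate interior gives 62 − 17 = 45; plain interior gives 23 − 4 = 19. No deviation. ✓
  Low-quality: plain interior gives 23 − 4 = 19; elaborate interior gives 62 − 61 = 1. No deviation. ✓
Both hold — the high-quality type sends elaborate interior.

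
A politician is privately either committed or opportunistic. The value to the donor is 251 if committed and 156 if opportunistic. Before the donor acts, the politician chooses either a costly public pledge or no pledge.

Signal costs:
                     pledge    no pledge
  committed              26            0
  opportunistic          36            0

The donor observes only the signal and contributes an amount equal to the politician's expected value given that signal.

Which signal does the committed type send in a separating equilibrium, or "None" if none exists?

Try committed → pledge, opportunistic → no pledge:
  If types separate, pledge earns payment 251 and no pledge earns 156.
  Committed: pledge gives 251 − 26 = 225; no pledge gives 156 − 0 = 156. No deviation. ✓
  Opportunistic: no pledge gives 156 − 0 = 156; pledge gives 251 − 36 = 215. Would deviate. ✗
Try committed → no pledge, opportunistic → pledge:
  If types separate, no pledge earns payment 251 and pledge earns 156.
  Committed: no pledge gives 251 − 0 = 251; pledge gives 156 − 26 = 130. No deviation. ✓
  Opportunistic: pledge gives 156 − 36 = 120; no pledge gives 251 − 0 = 251. Would deviate. ✗
Neither assignment is incentive-compatible.

None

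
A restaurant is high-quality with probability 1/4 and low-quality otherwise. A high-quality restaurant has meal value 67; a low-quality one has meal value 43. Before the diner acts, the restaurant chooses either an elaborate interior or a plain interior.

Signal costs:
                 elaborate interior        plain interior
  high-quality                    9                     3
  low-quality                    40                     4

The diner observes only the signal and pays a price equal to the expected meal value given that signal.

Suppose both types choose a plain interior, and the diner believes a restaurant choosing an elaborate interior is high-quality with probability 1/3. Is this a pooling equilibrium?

Yes

On the equilibrium path (plain interior) the diner holds the prior 1/4 and pays 1/4·67 + 3/4·43 = 49. Off-path (elaborate interior) belief 1/3 gives 1/3·67 + 2/3·43 = 51.
High-quality: plain interior gives 49 − 3 = 46; elaborate interior gives 51 − 9 = 42. Stays. ✓
Low-quality: plain interior gives 49 − 4 = 45; elaborate interior gives 51 − 40 = 11. Stays. ✓
Beliefs are Bayes-consistent on-path and both types best-respond.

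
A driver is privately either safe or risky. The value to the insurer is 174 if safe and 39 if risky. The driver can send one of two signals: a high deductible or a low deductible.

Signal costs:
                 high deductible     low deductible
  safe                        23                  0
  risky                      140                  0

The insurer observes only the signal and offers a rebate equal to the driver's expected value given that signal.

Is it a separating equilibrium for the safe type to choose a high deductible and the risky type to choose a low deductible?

Yes

Under separation the insurer infers type exactly: high deductible → safe (pays 174), low deductible → risky (pays 39).
Safe: high deductible gives 174 − 23 = 151; low deductible gives 39 − 0 = 39. No deviation. ✓
Risky: low deductible gives 39 − 0 = 39; high deductible gives 174 − 140 = 34. No deviation. ✓
Neither type gains from mimicking the other.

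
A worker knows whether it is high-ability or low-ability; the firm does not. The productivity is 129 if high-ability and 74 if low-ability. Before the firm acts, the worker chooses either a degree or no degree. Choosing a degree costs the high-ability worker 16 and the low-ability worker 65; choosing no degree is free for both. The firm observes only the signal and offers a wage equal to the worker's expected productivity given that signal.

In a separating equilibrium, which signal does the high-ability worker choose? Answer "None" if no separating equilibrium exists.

Try high-ability → degree, low-ability → no degree:
  If types separate, degree earns payment 129 and no degree earns 74.
  High-ability: degree gives 129 − 16 = 113; no degree gives 74 − 0 = 74. No deviation. ✓
  Low-ability: no degree gives 74 − 0 = 74; degree gives 129 − 65 = 64. No deviation. ✓
Both hold — the high-ability type sends degree.

degree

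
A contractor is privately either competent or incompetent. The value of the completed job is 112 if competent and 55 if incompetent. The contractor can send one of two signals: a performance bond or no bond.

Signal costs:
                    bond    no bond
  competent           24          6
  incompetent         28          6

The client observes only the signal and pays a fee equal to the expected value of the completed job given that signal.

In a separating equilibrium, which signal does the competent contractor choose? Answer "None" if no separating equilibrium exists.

Try competent → bond, incompetent → no bond:
  If types separate, bond earns payment 112 and no bond earns 55.
  Competent: bond gives 112 − 24 = 88; no bond gives 55 − 6 = 49. No deviation. ✓
  Incompetent: no bond gives 55 − 6 = 49; bond gives 112 − 28 = 84. Would deviate. ✗
Try competent → no bond, incompetent → bond:
  If types separate, no bond earns payment 112 and bond earns 55.
  Competent: no bond gives 112 − 6 = 106; bond gives 55 − 24 = 31. No deviation. ✓
  Incompetent: bond gives 55 − 28 = 27; no bond gives 112 − 6 = 106. Would deviate. ✗
Neither assignment is incentive-compatible.

None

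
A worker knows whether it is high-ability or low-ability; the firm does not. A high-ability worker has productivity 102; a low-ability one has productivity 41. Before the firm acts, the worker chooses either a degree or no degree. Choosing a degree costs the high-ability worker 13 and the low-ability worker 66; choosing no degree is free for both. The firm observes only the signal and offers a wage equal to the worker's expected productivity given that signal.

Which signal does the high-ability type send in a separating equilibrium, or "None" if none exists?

degree

Try high-ability → degree, low-ability → no degree:
  If types separate, degree earns payment 102 and no degree earns 41.
  High-ability: degree gives 102 − 13 = 89; no degree gives 41 − 0 = 41. No deviation. ✓
  Low-ability: no degree gives 41 − 0 = 41; degree gives 102 − 66 = 36. No deviation. ✓
Both hold — the high-ability type sends degree.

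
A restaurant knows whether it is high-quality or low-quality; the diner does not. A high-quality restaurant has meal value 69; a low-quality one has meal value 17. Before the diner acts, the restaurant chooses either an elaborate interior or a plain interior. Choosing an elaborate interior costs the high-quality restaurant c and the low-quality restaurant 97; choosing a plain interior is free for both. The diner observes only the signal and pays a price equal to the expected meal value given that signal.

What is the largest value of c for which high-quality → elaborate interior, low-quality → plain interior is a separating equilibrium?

Under separation: elaborate interior → high-quality (pays 69); plain interior → low-quality (pays 17).
Low-quality: 17 − 0 = 17 ≥ 69 − 97 = -28. Holds regardless of c. ✓
High-quality: 69 − c ≥ 17 − 0, so c ≤ 69 − 17 = 52.

52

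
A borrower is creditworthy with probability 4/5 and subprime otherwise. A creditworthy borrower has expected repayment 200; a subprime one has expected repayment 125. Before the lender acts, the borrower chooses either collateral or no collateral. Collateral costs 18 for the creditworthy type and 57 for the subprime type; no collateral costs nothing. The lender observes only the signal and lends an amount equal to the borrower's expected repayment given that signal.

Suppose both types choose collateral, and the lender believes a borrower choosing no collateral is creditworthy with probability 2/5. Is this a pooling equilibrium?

At the pooled signal (collateral) the lender holds the prior 4/5 and pays 4/5·200 + 1/5·125 = 185. Off-path (no collateral) belief 2/5 gives 2/5·200 + 3/5·125 = 155.
Creditworthy: collateral gives 185 − 18 = 167; no collateral gives 155 − 0 = 155. Stays. ✓
Subprime: collateral gives 185 − 57 = 128; no collateral gives 155 − 0 = 155. Deviates. ✗

No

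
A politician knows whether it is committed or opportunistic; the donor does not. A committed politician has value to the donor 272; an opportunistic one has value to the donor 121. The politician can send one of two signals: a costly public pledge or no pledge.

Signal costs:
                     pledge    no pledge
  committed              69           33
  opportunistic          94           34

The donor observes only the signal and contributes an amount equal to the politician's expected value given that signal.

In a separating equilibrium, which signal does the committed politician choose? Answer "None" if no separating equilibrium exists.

None

Try committed → pledge, opportunistic → no pledge:
  If types separate, pledge earns payment 272 and no pledge earns 121.
  Committed: pledge gives 272 − 69 = 203; no pledge gives 121 − 33 = 88. No deviation. ✓
  Opportunistic: no pledge gives 121 − 34 = 87; pledge gives 272 − 94 = 178. Would deviate. ✗
Try committed → no pledge, opportunistic → pledge:
  If types separate, no pledge earns payment 272 and pledge earns 121.
  Committed: no pledge gives 272 − 33 = 239; pledge gives 121 − 69 = 52. No deviation. ✓
  Opportunistic: pledge gives 121 − 94 = 27; no pledge gives 272 − 34 = 238. Would deviate. ✗
Neither assignment is incentive-compatible.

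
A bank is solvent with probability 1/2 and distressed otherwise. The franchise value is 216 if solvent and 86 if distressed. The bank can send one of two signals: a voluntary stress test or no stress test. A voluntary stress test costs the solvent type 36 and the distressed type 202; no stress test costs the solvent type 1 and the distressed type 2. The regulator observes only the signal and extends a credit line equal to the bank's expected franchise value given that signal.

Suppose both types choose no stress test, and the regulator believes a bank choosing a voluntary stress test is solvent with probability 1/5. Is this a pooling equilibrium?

At the pooled signal (no stress test) the regulator holds the prior 1/2 and pays 1/2·216 + 1/2·86 = 151. Off-path (stress test) belief 1/5 gives 1/5·216 + 4/5·86 = 112.
Solvent: no stress test gives 151 − 1 = 150; stress test gives 112 − 36 = 76. Stays. ✓
Distressed: no stress test gives 151 − 2 = 149; stress test gives 112 − 202 = -90. Stays. ✓

Yes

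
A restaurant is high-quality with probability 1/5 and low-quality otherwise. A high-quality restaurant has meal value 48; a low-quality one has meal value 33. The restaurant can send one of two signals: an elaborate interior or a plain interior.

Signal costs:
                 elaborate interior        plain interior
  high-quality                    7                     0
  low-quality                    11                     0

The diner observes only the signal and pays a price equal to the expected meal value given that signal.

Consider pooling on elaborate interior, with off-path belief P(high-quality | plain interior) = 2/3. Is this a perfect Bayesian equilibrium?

No

On the equilibrium path (elaborate interior) the diner holds the prior 1/5 and pays 1/5·48 + 4/5·33 = 36. Off-path (plain interior) belief 2/3 gives 2/3·48 + 1/3·33 = 43.
High-quality: elaborate interior gives 36 − 7 = 29; plain interior gives 43 − 0 = 43. Deviates. ✗
Low-quality: elaborate interior gives 36 − 11 = 25; plain interior gives 43 − 0 = 43. Deviates. ✗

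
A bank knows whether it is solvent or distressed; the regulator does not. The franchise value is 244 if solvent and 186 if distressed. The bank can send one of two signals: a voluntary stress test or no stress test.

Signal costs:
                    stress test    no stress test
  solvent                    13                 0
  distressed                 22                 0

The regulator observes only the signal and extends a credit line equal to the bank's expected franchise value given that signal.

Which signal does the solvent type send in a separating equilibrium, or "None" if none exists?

None

Try solvent → stress test, distressed → no stress test:
  Under separation the regulator infers type exactly: stress test → solvent (pays 244), no stress test → distressed (pays 186).
  Solvent: stress test gives 244 − 13 = 231; no stress test gives 186 − 0 = 186. No deviation. ✓
  Distressed: no stress test gives 186 − 0 = 186; stress test gives 244 − 22 = 222. Would deviate. ✗
Try solvent → no stress test, distressed → stress test:
  Under separation the regulator infers type exactly: no stress test → solvent (pays 244), stress test → distressed (pays 186).
  Solvent: no stress test gives 244 − 0 = 244; stress test gives 186 − 13 = 173. No deviation. ✓
  Distressed: stress test gives 186 − 22 = 164; no stress test gives 244 − 0 = 244. Would deviate. ✗
Neither assignment is incentive-compatible.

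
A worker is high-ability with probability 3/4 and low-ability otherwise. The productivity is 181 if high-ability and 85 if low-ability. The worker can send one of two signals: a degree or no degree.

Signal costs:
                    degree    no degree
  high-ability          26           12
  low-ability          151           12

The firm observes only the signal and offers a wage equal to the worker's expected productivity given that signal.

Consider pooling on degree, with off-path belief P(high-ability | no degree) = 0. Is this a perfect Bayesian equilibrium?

No

At the pooled signal (degree) the firm holds the prior 3/4 and pays 3/4·181 + 1/4·85 = 157. Off-path (no degree) belief 0 gives 0·181 + 1·85 = 85.
High-ability: degree gives 157 − 26 = 131; no degree gives 85 − 12 = 73. Stays. ✓
Low-ability: degree gives 157 − 151 = 6; no degree gives 85 − 12 = 73. Deviates. ✗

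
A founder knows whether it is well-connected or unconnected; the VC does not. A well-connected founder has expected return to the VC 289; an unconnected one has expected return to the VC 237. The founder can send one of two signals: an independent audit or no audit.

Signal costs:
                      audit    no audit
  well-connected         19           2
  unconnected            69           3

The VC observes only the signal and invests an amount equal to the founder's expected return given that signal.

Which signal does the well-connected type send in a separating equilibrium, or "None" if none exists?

audit

Try well-connected → audit, unconnected → no audit:
  Under separation the VC infers type exactly: audit → well-connected (pays 289), no audit → unconnected (pays 237).
  Well-connected: audit gives 289 − 19 = 270; no audit gives 237 − 2 = 235. No deviation. ✓
  Unconnected: no audit gives 237 − 3 = 234; audit gives 289 − 69 = 220. No deviation. ✓
Both hold — the well-connected type sends audit.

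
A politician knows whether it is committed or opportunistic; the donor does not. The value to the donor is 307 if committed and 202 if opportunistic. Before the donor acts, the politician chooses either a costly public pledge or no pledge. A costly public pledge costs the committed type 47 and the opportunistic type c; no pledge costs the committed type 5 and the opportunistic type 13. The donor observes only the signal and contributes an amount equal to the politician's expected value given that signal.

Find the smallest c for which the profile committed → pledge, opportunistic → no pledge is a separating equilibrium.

118

Under separation: pledge → committed (pays 307); no pledge → opportunistic (pays 202).
Committed: 307 − 47 = 260 ≥ 202 − 5 = 197. Holds regardless of c. ✓
Opportunistic: 202 − 13 ≥ 307 − c, so c ≥ 307 − 189 = 118.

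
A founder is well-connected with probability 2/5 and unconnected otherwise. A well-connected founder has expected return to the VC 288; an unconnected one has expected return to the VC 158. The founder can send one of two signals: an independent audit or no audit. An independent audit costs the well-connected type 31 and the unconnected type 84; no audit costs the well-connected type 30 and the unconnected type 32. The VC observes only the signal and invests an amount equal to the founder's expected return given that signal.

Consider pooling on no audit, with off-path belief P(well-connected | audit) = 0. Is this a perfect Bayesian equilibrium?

On the equilibrium path (no audit) the VC holds the prior 2/5 and pays 2/5·288 + 3/5·158 = 210. Off-path (audit) belief 0 gives 0·288 + 1·158 = 158.
Well-connected: no audit gives 210 − 30 = 180; audit gives 158 − 31 = 127. Stays. ✓
Unconnected: no audit gives 210 − 32 = 178; audit gives 158 − 84 = 74. Stays. ✓
Beliefs are Bayes-consistent on-path and both types best-respond.

Yes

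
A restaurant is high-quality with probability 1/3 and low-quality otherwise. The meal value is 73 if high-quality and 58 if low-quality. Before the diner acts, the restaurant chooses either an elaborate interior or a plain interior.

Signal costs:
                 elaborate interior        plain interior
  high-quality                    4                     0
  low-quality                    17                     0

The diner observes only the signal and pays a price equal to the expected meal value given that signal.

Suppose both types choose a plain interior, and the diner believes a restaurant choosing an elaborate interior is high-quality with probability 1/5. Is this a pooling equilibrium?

At the pooled signal (plain interior) the diner holds the prior 1/3 and pays 1/3·73 + 2/3·58 = 63. Off-path (elaborate interior) belief 1/5 gives 1/5·73 + 4/5·58 = 61.
High-quality: plain interior gives 63 − 0 = 63; elaborate interior gives 61 − 4 = 57. Stays. ✓
Low-quality: plain interior gives 63 − 0 = 63; elaborate interior gives 61 − 17 = 44. Stays. ✓

Yes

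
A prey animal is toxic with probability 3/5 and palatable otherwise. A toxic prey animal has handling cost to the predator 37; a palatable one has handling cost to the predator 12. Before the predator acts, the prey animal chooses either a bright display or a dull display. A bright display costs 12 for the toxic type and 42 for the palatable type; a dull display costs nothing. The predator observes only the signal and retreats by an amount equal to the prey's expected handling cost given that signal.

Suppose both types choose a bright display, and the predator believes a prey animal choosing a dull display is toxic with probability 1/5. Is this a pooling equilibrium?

No

At the pooled signal (bright display) the predator holds the prior 3/5 and pays 3/5·37 + 2/5·12 = 27. Off-path (dull display) belief 1/5 gives 1/5·37 + 4/5·12 = 17.
Toxic: bright display gives 27 − 12 = 15; dull display gives 17 − 0 = 17. Deviates. ✗
Palatable: bright display gives 27 − 42 = -15; dull display gives 17 − 0 = 17. Deviates. ✗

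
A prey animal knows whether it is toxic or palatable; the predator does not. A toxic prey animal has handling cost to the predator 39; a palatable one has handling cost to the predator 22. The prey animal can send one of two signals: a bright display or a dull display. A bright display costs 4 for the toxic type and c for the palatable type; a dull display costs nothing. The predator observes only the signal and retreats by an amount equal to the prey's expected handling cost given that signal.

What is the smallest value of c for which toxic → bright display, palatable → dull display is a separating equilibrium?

Under separation: bright display → toxic (pays 39); dull display → palatable (pays 22).
Toxic: 39 − 4 = 35 ≥ 22 − 0 = 22. Holds regardless of c. ✓
Palatable: 22 − 0 ≥ 39 − c, so c ≥ 39 − 22 = 17.

17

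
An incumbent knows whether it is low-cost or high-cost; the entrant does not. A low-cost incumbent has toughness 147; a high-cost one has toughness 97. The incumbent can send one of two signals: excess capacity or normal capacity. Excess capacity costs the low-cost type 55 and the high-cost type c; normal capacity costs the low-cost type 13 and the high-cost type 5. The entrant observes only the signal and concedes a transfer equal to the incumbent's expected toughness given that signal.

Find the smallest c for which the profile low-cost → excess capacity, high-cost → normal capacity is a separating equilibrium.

Under separation: excess capacity → low-cost (pays 147); normal capacity → high-cost (pays 97).
Low-cost: 147 − 55 = 92 ≥ 97 − 13 = 84. Holds regardless of c. ✓
High-cost: 97 − 5 ≥ 147 − c, so c ≥ 147 − 92 = 55.

55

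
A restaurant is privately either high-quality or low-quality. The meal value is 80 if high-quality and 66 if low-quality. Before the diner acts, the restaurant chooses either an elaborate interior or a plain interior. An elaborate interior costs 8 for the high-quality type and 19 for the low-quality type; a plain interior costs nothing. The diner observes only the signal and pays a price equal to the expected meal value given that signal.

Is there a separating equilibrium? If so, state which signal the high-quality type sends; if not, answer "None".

Try high-quality → elaborate interior, low-quality → plain interior:
  Under separation the diner infers type exactly: elaborate interior → high-quality (pays 80), plain interior → low-quality (pays 66).
  High-quality: elaborate interior gives 80 − 8 = 72; plain interior gives 66 − 0 = 66. No deviation. ✓
  Low-quality: plain interior gives 66 − 0 = 66; elaborate interior gives 80 − 19 = 61. No deviation. ✓
Both hold — the high-quality type sends elaborate interior.

elaborate interior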